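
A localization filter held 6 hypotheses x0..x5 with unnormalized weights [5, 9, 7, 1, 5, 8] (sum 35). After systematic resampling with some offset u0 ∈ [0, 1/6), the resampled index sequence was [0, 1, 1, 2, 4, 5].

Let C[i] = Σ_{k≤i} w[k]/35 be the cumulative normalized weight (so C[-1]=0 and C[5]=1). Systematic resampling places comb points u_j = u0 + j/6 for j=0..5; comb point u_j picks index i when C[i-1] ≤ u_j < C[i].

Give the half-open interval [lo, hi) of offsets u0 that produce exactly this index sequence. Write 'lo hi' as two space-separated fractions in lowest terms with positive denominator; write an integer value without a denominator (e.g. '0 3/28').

C = [1/7, 2/5, 3/5, 22/35, 27/35, 1]
j=0 picked index 0: u0 ∈ [0, 1/7)
j=1 picked index 1: u0 ∈ [-1/42, 7/30)
j=2 picked index 1: u0 ∈ [-4/21, 1/15)
j=3 picked index 2: u0 ∈ [-1/10, 1/10)
j=4 picked index 4: u0 ∈ [-4/105, 11/105)
j=5 picked index 5: u0 ∈ [-13/210, 1/6)
intersection: [0, 1/15)

0 1/15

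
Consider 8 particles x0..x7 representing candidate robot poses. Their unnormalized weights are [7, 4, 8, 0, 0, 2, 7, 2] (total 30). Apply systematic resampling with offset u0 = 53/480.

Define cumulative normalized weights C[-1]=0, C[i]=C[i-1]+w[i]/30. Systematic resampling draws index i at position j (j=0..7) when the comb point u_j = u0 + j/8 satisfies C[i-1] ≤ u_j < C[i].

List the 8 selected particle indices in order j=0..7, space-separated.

C = [7/30, 11/30, 19/30, 19/30, 19/30, 7/10, 14/15, 1]
j=0: u_0=53/480 ∈ [0, 7/30) → index 0
j=1: u_1=113/480 ∈ [7/30, 11/30) → index 1
j=2: u_2=173/480 ∈ [7/30, 11/30) → index 1
j=3: u_3=233/480 ∈ [11/30, 19/30) → index 2
j=4: u_4=293/480 ∈ [11/30, 19/30) → index 2
j=5: u_5=353/480 ∈ [7/10, 14/15) → index 6
j=6: u_6=413/480 ∈ [7/10, 14/15) → index 6
j=7: u_7=473/480 ∈ [14/15, 1) → index 7

0 1 1 2 2 6 6 7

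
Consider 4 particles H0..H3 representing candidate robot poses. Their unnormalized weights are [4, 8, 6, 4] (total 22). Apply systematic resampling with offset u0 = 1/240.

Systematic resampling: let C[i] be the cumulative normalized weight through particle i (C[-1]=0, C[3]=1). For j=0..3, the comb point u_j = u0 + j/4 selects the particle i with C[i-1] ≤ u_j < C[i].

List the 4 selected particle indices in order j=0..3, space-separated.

0 1 1 2

C = [2/11, 6/11, 9/11, 1]
j=0: u_0=1/240 ∈ [0, 2/11) → index 0
j=1: u_1=61/240 ∈ [2/11, 6/11) → index 1
j=2: u_2=121/240 ∈ [2/11, 6/11) → index 1
j=3: u_3=181/240 ∈ [6/11, 9/11) → index 2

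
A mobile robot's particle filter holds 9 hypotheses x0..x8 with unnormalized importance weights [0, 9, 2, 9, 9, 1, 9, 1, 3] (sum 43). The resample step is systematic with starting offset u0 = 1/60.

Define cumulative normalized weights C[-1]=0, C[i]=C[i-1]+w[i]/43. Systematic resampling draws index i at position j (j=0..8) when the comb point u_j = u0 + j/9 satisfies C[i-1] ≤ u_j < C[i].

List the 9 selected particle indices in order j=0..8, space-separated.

C = [0, 9/43, 11/43, 20/43, 29/43, 30/43, 39/43, 40/43, 1]
j=0: u_0=1/60 ∈ [0, 9/43) → index 1
j=1: u_1=23/180 ∈ [0, 9/43) → index 1
j=2: u_2=43/180 ∈ [9/43, 11/43) → index 2
j=3: u_3=7/20 ∈ [11/43, 20/43) → index 3
j=4: u_4=83/180 ∈ [11/43, 20/43) → index 3
j=5: u_5=103/180 ∈ [20/43, 29/43) → index 4
j=6: u_6=41/60 ∈ [29/43, 30/43) → index 5
j=7: u_7=143/180 ∈ [30/43, 39/43) → index 6
j=8: u_8=163/180 ∈ [30/43, 39/43) → index 6

1 1 2 3 3 4 5 6 6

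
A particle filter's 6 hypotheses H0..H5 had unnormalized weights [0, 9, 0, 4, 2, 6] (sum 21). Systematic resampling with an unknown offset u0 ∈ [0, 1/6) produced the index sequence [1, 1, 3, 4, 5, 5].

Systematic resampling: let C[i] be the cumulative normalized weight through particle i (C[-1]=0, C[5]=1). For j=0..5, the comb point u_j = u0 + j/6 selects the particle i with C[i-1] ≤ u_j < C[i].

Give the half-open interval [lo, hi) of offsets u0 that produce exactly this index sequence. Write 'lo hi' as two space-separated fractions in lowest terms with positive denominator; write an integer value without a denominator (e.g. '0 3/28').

C = [0, 3/7, 3/7, 13/21, 5/7, 1]
j=0 picked index 1: u0 ∈ [0, 3/7)
j=1 picked index 1: u0 ∈ [-1/6, 11/42)
j=2 picked index 3: u0 ∈ [2/21, 2/7)
j=3 picked index 4: u0 ∈ [5/42, 3/14)
j=4 picked index 5: u0 ∈ [1/21, 1/3)
j=5 picked index 5: u0 ∈ [-5/42, 1/6)
intersection: [5/42, 1/6)

5/42 1/6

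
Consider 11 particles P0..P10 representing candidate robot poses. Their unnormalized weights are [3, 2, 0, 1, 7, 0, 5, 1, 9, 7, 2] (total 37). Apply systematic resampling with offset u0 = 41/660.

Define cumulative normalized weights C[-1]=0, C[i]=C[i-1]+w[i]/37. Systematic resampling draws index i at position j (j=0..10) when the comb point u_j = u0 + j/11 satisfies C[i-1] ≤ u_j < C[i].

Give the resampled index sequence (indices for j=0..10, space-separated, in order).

C = [3/37, 5/37, 5/37, 6/37, 13/37, 13/37, 18/37, 19/37, 28/37, 35/37, 1]
j=0: u_0=41/660 ∈ [0, 3/37) → index 0
j=1: u_1=101/660 ∈ [5/37, 6/37) → index 3
j=2: u_2=161/660 ∈ [6/37, 13/37) → index 4
j=3: u_3=221/660 ∈ [6/37, 13/37) → index 4
j=4: u_4=281/660 ∈ [13/37, 18/37) → index 6
j=5: u_5=31/60 ∈ [19/37, 28/37) → index 8
j=6: u_6=401/660 ∈ [19/37, 28/37) → index 8
j=7: u_7=461/660 ∈ [19/37, 28/37) → index 8
j=8: u_8=521/660 ∈ [28/37, 35/37) → index 9
j=9: u_9=581/660 ∈ [28/37, 35/37) → index 9
j=10: u_10=641/660 ∈ [35/37, 1) → index 10

0 3 4 4 6 8 8 8 9 9 10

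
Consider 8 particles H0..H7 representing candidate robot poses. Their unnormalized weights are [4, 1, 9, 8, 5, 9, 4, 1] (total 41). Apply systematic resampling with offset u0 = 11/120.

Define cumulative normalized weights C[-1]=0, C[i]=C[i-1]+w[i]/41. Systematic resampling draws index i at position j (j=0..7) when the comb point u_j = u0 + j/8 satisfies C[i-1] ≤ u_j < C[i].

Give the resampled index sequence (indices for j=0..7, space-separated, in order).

C = [4/41, 5/41, 14/41, 22/41, 27/41, 36/41, 40/41, 1]
j=0: u_0=11/120 ∈ [0, 4/41) → index 0
j=1: u_1=13/60 ∈ [5/41, 14/41) → index 2
j=2: u_2=41/120 ∈ [14/41, 22/41) → index 3
j=3: u_3=7/15 ∈ [14/41, 22/41) → index 3
j=4: u_4=71/120 ∈ [22/41, 27/41) → index 4
j=5: u_5=43/60 ∈ [27/41, 36/41) → index 5
j=6: u_6=101/120 ∈ [27/41, 36/41) → index 5
j=7: u_7=29/30 ∈ [36/41, 40/41) → index 6

0 2 3 3 4 5 5 6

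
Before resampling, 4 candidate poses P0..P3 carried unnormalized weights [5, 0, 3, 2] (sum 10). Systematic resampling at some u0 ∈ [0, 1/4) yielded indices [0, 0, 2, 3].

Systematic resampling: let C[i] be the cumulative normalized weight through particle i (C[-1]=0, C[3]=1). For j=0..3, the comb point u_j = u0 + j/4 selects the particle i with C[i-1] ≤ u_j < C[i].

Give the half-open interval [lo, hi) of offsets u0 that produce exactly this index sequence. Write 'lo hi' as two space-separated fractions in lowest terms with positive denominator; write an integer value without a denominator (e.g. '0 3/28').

C = [1/2, 1/2, 4/5, 1]
j=0 picked index 0: u0 ∈ [0, 1/2)
j=1 picked index 0: u0 ∈ [-1/4, 1/4)
j=2 picked index 2: u0 ∈ [0, 3/10)
j=3 picked index 3: u0 ∈ [1/20, 1/4)
intersection: [1/20, 1/4)

1/20 1/4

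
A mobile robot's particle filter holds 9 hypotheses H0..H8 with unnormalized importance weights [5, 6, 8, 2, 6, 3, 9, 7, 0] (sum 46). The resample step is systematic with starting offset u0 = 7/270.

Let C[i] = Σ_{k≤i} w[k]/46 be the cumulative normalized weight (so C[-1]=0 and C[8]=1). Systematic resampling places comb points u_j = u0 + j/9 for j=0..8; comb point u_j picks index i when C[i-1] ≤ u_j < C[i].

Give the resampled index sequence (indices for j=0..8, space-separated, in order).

0 1 2 2 4 4 6 6 7

C = [5/46, 11/46, 19/46, 21/46, 27/46, 15/23, 39/46, 1, 1]
j=0: u_0=7/270 ∈ [0, 5/46) → index 0
j=1: u_1=37/270 ∈ [5/46, 11/46) → index 1
j=2: u_2=67/270 ∈ [11/46, 19/46) → index 2
j=3: u_3=97/270 ∈ [11/46, 19/46) → index 2
j=4: u_4=127/270 ∈ [21/46, 27/46) → index 4
j=5: u_5=157/270 ∈ [21/46, 27/46) → index 4
j=6: u_6=187/270 ∈ [15/23, 39/46) → index 6
j=7: u_7=217/270 ∈ [15/23, 39/46) → index 6
j=8: u_8=247/270 ∈ [39/46, 1) → index 7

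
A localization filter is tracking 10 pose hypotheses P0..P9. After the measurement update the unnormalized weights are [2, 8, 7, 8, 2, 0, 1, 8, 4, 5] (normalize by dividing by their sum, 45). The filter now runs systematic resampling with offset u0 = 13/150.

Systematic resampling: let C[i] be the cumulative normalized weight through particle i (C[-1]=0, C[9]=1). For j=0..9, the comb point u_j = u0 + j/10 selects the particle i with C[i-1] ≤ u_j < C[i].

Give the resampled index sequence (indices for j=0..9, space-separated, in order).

1 1 2 3 3 4 7 7 8 9

C = [2/45, 2/9, 17/45, 5/9, 3/5, 3/5, 28/45, 4/5, 8/9, 1]
j=0: u_0=13/150 ∈ [2/45, 2/9) → index 1
j=1: u_1=14/75 ∈ [2/45, 2/9) → index 1
j=2: u_2=43/150 ∈ [2/9, 17/45) → index 2
j=3: u_3=29/75 ∈ [17/45, 5/9) → index 3
j=4: u_4=73/150 ∈ [17/45, 5/9) → index 3
j=5: u_5=44/75 ∈ [5/9, 3/5) → index 4
j=6: u_6=103/150 ∈ [28/45, 4/5) → index 7
j=7: u_7=59/75 ∈ [28/45, 4/5) → index 7
j=8: u_8=133/150 ∈ [4/5, 8/9) → index 8
j=9: u_9=74/75 ∈ [8/9, 1) → index 9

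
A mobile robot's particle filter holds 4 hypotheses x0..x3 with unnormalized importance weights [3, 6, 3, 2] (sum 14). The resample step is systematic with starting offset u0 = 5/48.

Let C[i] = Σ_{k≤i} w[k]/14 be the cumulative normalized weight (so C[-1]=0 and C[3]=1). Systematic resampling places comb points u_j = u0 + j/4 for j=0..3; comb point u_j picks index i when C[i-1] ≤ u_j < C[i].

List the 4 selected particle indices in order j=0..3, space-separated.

C = [3/14, 9/14, 6/7, 1]
j=0: u_0=5/48 ∈ [0, 3/14) → index 0
j=1: u_1=17/48 ∈ [3/14, 9/14) → index 1
j=2: u_2=29/48 ∈ [3/14, 9/14) → index 1
j=3: u_3=41/48 ∈ [9/14, 6/7) → index 2

0 1 1 2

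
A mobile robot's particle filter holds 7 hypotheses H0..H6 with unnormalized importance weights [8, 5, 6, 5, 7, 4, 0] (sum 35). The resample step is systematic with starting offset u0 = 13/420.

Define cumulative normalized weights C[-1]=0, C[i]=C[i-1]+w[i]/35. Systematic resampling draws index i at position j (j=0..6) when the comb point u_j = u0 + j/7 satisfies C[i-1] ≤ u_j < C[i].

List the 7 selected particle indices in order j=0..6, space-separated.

C = [8/35, 13/35, 19/35, 24/35, 31/35, 1, 1]
j=0: u_0=13/420 ∈ [0, 8/35) → index 0
j=1: u_1=73/420 ∈ [0, 8/35) → index 0
j=2: u_2=19/60 ∈ [8/35, 13/35) → index 1
j=3: u_3=193/420 ∈ [13/35, 19/35) → index 2
j=4: u_4=253/420 ∈ [19/35, 24/35) → index 3
j=5: u_5=313/420 ∈ [24/35, 31/35) → index 4
j=6: u_6=373/420 ∈ [31/35, 1) → index 5

0 0 1 2 3 4 5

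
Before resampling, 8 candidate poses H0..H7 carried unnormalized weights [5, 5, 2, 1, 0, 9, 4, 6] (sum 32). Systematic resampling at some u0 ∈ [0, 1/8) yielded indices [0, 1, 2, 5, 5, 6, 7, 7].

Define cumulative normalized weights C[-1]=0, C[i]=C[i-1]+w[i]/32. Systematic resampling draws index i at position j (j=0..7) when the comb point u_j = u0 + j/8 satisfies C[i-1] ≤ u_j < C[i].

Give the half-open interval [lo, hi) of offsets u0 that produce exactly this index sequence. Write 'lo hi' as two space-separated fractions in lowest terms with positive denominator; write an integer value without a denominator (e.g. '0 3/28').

1/16 1/8

C = [5/32, 5/16, 3/8, 13/32, 13/32, 11/16, 13/16, 1]
j=0 picked index 0: u0 ∈ [0, 5/32)
j=1 picked index 1: u0 ∈ [1/32, 3/16)
j=2 picked index 2: u0 ∈ [1/16, 1/8)
j=3 picked index 5: u0 ∈ [1/32, 5/16)
j=4 picked index 5: u0 ∈ [-3/32, 3/16)
j=5 picked index 6: u0 ∈ [1/16, 3/16)
j=6 picked index 7: u0 ∈ [1/16, 1/4)
j=7 picked index 7: u0 ∈ [-1/16, 1/8)
intersection: [1/16, 1/8)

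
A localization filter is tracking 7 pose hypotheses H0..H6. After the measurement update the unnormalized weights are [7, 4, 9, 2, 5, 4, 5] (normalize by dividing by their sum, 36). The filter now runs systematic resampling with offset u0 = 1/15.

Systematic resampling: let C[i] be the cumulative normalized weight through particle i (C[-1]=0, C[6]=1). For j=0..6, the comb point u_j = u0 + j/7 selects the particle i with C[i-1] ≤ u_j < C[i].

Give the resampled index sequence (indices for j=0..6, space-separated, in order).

0 1 2 2 4 5 6

C = [7/36, 11/36, 5/9, 11/18, 3/4, 31/36, 1]
j=0: u_0=1/15 ∈ [0, 7/36) → index 0
j=1: u_1=22/105 ∈ [7/36, 11/36) → index 1
j=2: u_2=37/105 ∈ [11/36, 5/9) → index 2
j=3: u_3=52/105 ∈ [11/36, 5/9) → index 2
j=4: u_4=67/105 ∈ [11/18, 3/4) → index 4
j=5: u_5=82/105 ∈ [3/4, 31/36) → index 5
j=6: u_6=97/105 ∈ [31/36, 1) → index 6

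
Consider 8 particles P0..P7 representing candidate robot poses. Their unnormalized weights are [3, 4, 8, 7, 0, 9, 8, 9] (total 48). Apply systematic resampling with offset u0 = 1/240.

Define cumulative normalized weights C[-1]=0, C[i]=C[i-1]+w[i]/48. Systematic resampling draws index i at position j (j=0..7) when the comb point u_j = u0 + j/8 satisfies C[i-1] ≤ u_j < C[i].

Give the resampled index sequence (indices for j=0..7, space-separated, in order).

0 1 2 3 5 5 6 7

C = [1/16, 7/48, 5/16, 11/24, 11/24, 31/48, 13/16, 1]
j=0: u_0=1/240 ∈ [0, 1/16) → index 0
j=1: u_1=31/240 ∈ [1/16, 7/48) → index 1
j=2: u_2=61/240 ∈ [7/48, 5/16) → index 2
j=3: u_3=91/240 ∈ [5/16, 11/24) → index 3
j=4: u_4=121/240 ∈ [11/24, 31/48) → index 5
j=5: u_5=151/240 ∈ [11/24, 31/48) → index 5
j=6: u_6=181/240 ∈ [31/48, 13/16) → index 6
j=7: u_7=211/240 ∈ [13/16, 1) → index 7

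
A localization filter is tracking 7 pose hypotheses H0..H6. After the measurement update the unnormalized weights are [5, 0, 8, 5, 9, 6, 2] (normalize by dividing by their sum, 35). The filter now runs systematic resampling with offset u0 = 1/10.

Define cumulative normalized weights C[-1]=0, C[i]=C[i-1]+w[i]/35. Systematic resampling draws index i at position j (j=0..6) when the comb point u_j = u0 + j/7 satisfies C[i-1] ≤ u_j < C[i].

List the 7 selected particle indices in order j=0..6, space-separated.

0 2 3 4 4 5 6

C = [1/7, 1/7, 13/35, 18/35, 27/35, 33/35, 1]
j=0: u_0=1/10 ∈ [0, 1/7) → index 0
j=1: u_1=17/70 ∈ [1/7, 13/35) → index 2
j=2: u_2=27/70 ∈ [13/35, 18/35) → index 3
j=3: u_3=37/70 ∈ [18/35, 27/35) → index 4
j=4: u_4=47/70 ∈ [18/35, 27/35) → index 4
j=5: u_5=57/70 ∈ [27/35, 33/35) → index 5
j=6: u_6=67/70 ∈ [33/35, 1) → index 6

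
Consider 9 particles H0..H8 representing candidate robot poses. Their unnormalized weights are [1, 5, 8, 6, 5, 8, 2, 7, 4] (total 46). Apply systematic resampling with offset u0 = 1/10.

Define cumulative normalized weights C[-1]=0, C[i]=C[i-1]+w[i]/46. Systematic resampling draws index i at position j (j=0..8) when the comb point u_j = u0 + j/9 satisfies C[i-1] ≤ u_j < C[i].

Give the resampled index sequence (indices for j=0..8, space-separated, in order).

C = [1/46, 3/23, 7/23, 10/23, 25/46, 33/46, 35/46, 21/23, 1]
j=0: u_0=1/10 ∈ [1/46, 3/23) → index 1
j=1: u_1=19/90 ∈ [3/23, 7/23) → index 2
j=2: u_2=29/90 ∈ [7/23, 10/23) → index 3
j=3: u_3=13/30 ∈ [7/23, 10/23) → index 3
j=4: u_4=49/90 ∈ [25/46, 33/46) → index 5
j=5: u_5=59/90 ∈ [25/46, 33/46) → index 5
j=6: u_6=23/30 ∈ [35/46, 21/23) → index 7
j=7: u_7=79/90 ∈ [35/46, 21/23) → index 7
j=8: u_8=89/90 ∈ [21/23, 1) → index 8

1 2 3 3 5 5 7 7 8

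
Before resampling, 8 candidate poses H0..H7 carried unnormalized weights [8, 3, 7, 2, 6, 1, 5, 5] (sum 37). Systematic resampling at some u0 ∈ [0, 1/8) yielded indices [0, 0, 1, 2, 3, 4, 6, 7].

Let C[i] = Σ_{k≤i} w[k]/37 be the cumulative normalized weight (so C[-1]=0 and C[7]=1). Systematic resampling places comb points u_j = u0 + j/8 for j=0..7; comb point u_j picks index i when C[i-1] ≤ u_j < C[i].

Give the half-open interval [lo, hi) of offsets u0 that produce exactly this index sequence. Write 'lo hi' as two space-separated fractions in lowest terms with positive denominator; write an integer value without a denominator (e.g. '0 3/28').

0 3/74

C = [8/37, 11/37, 18/37, 20/37, 26/37, 27/37, 32/37, 1]
j=0 picked index 0: u0 ∈ [0, 8/37)
j=1 picked index 0: u0 ∈ [-1/8, 27/296)
j=2 picked index 1: u0 ∈ [-5/148, 7/148)
j=3 picked index 2: u0 ∈ [-23/296, 33/296)
j=4 picked index 3: u0 ∈ [-1/74, 3/74)
j=5 picked index 4: u0 ∈ [-25/296, 23/296)
j=6 picked index 6: u0 ∈ [-3/148, 17/148)
j=7 picked index 7: u0 ∈ [-3/296, 1/8)
intersection: [0, 3/74)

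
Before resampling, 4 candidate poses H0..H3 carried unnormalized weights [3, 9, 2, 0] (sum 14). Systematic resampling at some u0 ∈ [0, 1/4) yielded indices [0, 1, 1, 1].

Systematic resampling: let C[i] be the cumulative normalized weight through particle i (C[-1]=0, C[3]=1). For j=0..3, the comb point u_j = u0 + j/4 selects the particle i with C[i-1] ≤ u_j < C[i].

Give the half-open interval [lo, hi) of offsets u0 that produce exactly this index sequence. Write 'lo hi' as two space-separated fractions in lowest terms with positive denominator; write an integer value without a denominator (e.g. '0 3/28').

C = [3/14, 6/7, 1, 1]
j=0 picked index 0: u0 ∈ [0, 3/14)
j=1 picked index 1: u0 ∈ [-1/28, 17/28)
j=2 picked index 1: u0 ∈ [-2/7, 5/14)
j=3 picked index 1: u0 ∈ [-15/28, 3/28)
intersection: [0, 3/28)

0 3/28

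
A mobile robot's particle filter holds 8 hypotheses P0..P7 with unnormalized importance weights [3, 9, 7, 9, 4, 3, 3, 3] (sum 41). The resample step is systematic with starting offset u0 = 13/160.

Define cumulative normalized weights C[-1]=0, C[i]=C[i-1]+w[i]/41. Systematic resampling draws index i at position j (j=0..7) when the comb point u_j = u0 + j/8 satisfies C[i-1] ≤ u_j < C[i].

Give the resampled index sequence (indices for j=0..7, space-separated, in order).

1 1 2 2 3 4 5 7

C = [3/41, 12/41, 19/41, 28/41, 32/41, 35/41, 38/41, 1]
j=0: u_0=13/160 ∈ [3/41, 12/41) → index 1
j=1: u_1=33/160 ∈ [3/41, 12/41) → index 1
j=2: u_2=53/160 ∈ [12/41, 19/41) → index 2
j=3: u_3=73/160 ∈ [12/41, 19/41) → index 2
j=4: u_4=93/160 ∈ [19/41, 28/41) → index 3
j=5: u_5=113/160 ∈ [28/41, 32/41) → index 4
j=6: u_6=133/160 ∈ [32/41, 35/41) → index 5
j=7: u_7=153/160 ∈ [38/41, 1) → index 7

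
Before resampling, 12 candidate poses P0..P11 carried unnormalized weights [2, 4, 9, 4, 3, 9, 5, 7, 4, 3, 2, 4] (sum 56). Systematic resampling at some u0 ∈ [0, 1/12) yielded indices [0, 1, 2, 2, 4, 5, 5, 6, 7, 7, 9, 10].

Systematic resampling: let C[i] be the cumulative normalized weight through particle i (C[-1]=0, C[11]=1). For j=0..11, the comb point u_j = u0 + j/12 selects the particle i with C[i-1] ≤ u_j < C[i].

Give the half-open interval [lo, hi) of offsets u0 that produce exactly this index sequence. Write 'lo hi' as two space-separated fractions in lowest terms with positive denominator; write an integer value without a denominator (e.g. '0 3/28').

1/168 1/84

C = [1/28, 3/28, 15/56, 19/56, 11/28, 31/56, 9/14, 43/56, 47/56, 25/28, 13/14, 1]
j=0 picked index 0: u0 ∈ [0, 1/28)
j=1 picked index 1: u0 ∈ [-1/21, 1/42)
j=2 picked index 2: u0 ∈ [-5/84, 17/168)
j=3 picked index 2: u0 ∈ [-1/7, 1/56)
j=4 picked index 4: u0 ∈ [1/168, 5/84)
j=5 picked index 5: u0 ∈ [-1/42, 23/168)
j=6 picked index 5: u0 ∈ [-3/28, 3/56)
j=7 picked index 6: u0 ∈ [-5/168, 5/84)
j=8 picked index 7: u0 ∈ [-1/42, 17/168)
j=9 picked index 7: u0 ∈ [-3/28, 1/56)
j=10 picked index 9: u0 ∈ [1/168, 5/84)
j=11 picked index 10: u0 ∈ [-1/42, 1/84)
intersection: [1/168, 1/84)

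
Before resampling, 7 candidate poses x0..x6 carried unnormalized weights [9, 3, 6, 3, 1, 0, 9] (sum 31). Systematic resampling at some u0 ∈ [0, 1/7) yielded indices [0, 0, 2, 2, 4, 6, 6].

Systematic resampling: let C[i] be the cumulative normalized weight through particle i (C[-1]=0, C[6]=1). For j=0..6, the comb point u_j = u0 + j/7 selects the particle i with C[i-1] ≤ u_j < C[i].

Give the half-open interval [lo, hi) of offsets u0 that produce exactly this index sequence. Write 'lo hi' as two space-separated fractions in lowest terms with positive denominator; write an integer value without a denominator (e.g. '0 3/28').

23/217 30/217

C = [9/31, 12/31, 18/31, 21/31, 22/31, 22/31, 1]
j=0 picked index 0: u0 ∈ [0, 9/31)
j=1 picked index 0: u0 ∈ [-1/7, 32/217)
j=2 picked index 2: u0 ∈ [22/217, 64/217)
j=3 picked index 2: u0 ∈ [-9/217, 33/217)
j=4 picked index 4: u0 ∈ [23/217, 30/217)
j=5 picked index 6: u0 ∈ [-1/217, 2/7)
j=6 picked index 6: u0 ∈ [-32/217, 1/7)
intersection: [23/217, 30/217)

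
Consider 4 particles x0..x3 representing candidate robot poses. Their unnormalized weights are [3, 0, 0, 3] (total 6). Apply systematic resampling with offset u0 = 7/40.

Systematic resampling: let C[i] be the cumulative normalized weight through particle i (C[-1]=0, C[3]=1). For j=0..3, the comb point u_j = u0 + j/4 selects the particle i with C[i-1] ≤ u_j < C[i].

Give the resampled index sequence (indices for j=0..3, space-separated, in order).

0 0 3 3

C = [1/2, 1/2, 1/2, 1]
j=0: u_0=7/40 ∈ [0, 1/2) → index 0
j=1: u_1=17/40 ∈ [0, 1/2) → index 0
j=2: u_2=27/40 ∈ [1/2, 1) → index 3
j=3: u_3=37/40 ∈ [1/2, 1) → index 3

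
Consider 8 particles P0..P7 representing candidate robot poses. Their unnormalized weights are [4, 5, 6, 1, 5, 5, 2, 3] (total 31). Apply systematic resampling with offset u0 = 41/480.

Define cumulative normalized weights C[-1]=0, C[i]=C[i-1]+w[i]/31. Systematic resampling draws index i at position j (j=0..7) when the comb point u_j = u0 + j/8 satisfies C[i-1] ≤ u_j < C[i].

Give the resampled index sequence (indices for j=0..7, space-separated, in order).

0 1 2 2 4 5 5 7

C = [4/31, 9/31, 15/31, 16/31, 21/31, 26/31, 28/31, 1]
j=0: u_0=41/480 ∈ [0, 4/31) → index 0
j=1: u_1=101/480 ∈ [4/31, 9/31) → index 1
j=2: u_2=161/480 ∈ [9/31, 15/31) → index 2
j=3: u_3=221/480 ∈ [9/31, 15/31) → index 2
j=4: u_4=281/480 ∈ [16/31, 21/31) → index 4
j=5: u_5=341/480 ∈ [21/31, 26/31) → index 5
j=6: u_6=401/480 ∈ [21/31, 26/31) → index 5
j=7: u_7=461/480 ∈ [28/31, 1) → index 7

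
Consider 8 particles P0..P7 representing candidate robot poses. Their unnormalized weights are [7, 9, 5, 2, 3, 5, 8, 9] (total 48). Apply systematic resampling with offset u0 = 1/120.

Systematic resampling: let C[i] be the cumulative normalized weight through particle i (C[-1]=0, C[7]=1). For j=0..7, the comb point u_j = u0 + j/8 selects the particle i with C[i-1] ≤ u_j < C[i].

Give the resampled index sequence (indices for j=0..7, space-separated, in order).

0 0 1 2 4 5 6 7

C = [7/48, 1/3, 7/16, 23/48, 13/24, 31/48, 13/16, 1]
j=0: u_0=1/120 ∈ [0, 7/48) → index 0
j=1: u_1=2/15 ∈ [0, 7/48) → index 0
j=2: u_2=31/120 ∈ [7/48, 1/3) → index 1
j=3: u_3=23/60 ∈ [1/3, 7/16) → index 2
j=4: u_4=61/120 ∈ [23/48, 13/24) → index 4
j=5: u_5=19/30 ∈ [13/24, 31/48) → index 5
j=6: u_6=91/120 ∈ [31/48, 13/16) → index 6
j=7: u_7=53/60 ∈ [13/16, 1) → index 7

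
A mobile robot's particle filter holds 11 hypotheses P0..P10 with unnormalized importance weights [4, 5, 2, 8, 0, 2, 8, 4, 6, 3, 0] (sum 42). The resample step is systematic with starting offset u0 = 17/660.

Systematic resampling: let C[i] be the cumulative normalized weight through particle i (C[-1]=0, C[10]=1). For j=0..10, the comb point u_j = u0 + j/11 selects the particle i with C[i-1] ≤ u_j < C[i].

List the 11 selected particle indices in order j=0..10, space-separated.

C = [2/21, 3/14, 11/42, 19/42, 19/42, 1/2, 29/42, 11/14, 13/14, 1, 1]
j=0: u_0=17/660 ∈ [0, 2/21) → index 0
j=1: u_1=7/60 ∈ [2/21, 3/14) → index 1
j=2: u_2=137/660 ∈ [2/21, 3/14) → index 1
j=3: u_3=197/660 ∈ [11/42, 19/42) → index 3
j=4: u_4=257/660 ∈ [11/42, 19/42) → index 3
j=5: u_5=317/660 ∈ [19/42, 1/2) → index 5
j=6: u_6=377/660 ∈ [1/2, 29/42) → index 6
j=7: u_7=437/660 ∈ [1/2, 29/42) → index 6
j=8: u_8=497/660 ∈ [29/42, 11/14) → index 7
j=9: u_9=557/660 ∈ [11/14, 13/14) → index 8
j=10: u_10=617/660 ∈ [13/14, 1) → index 9

0 1 1 3 3 5 6 6 7 8 9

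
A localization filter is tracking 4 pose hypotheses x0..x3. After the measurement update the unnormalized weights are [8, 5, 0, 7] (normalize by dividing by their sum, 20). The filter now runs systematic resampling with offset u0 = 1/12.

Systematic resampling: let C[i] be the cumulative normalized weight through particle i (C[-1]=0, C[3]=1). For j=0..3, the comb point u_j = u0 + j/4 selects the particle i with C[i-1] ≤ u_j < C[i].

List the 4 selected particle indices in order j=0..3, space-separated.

C = [2/5, 13/20, 13/20, 1]
j=0: u_0=1/12 ∈ [0, 2/5) → index 0
j=1: u_1=1/3 ∈ [0, 2/5) → index 0
j=2: u_2=7/12 ∈ [2/5, 13/20) → index 1
j=3: u_3=5/6 ∈ [13/20, 1) → index 3

0 0 1 3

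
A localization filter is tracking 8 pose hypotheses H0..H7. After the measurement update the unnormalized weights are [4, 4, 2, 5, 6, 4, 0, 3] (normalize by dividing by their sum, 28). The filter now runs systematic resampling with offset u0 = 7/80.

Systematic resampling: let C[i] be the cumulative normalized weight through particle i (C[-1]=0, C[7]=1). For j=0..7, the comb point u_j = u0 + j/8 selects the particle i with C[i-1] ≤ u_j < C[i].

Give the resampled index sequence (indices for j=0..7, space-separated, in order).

C = [1/7, 2/7, 5/14, 15/28, 3/4, 25/28, 25/28, 1]
j=0: u_0=7/80 ∈ [0, 1/7) → index 0
j=1: u_1=17/80 ∈ [1/7, 2/7) → index 1
j=2: u_2=27/80 ∈ [2/7, 5/14) → index 2
j=3: u_3=37/80 ∈ [5/14, 15/28) → index 3
j=4: u_4=47/80 ∈ [15/28, 3/4) → index 4
j=5: u_5=57/80 ∈ [15/28, 3/4) → index 4
j=6: u_6=67/80 ∈ [3/4, 25/28) → index 5
j=7: u_7=77/80 ∈ [25/28, 1) → index 7

0 1 2 3 4 4 5 7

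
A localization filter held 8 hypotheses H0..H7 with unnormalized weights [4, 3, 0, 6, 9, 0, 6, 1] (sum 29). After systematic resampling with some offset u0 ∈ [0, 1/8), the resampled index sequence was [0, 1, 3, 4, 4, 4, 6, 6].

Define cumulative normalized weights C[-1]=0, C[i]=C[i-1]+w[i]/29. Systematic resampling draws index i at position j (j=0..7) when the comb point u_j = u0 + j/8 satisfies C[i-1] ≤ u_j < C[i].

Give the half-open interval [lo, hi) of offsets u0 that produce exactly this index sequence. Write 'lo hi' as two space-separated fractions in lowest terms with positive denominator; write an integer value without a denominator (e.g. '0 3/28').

C = [4/29, 7/29, 7/29, 13/29, 22/29, 22/29, 28/29, 1]
j=0 picked index 0: u0 ∈ [0, 4/29)
j=1 picked index 1: u0 ∈ [3/232, 27/232)
j=2 picked index 3: u0 ∈ [-1/116, 23/116)
j=3 picked index 4: u0 ∈ [17/232, 89/232)
j=4 picked index 4: u0 ∈ [-3/58, 15/58)
j=5 picked index 4: u0 ∈ [-41/232, 31/232)
j=6 picked index 6: u0 ∈ [1/116, 25/116)
j=7 picked index 6: u0 ∈ [-27/232, 21/232)
intersection: [17/232, 21/232)

17/232 21/232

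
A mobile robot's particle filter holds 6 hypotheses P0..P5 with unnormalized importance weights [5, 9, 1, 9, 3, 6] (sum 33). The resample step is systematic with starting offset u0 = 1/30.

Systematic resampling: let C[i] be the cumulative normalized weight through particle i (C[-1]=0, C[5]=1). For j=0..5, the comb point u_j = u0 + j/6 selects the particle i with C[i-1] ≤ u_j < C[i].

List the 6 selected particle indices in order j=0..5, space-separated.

C = [5/33, 14/33, 5/11, 8/11, 9/11, 1]
j=0: u_0=1/30 ∈ [0, 5/33) → index 0
j=1: u_1=1/5 ∈ [5/33, 14/33) → index 1
j=2: u_2=11/30 ∈ [5/33, 14/33) → index 1
j=3: u_3=8/15 ∈ [5/11, 8/11) → index 3
j=4: u_4=7/10 ∈ [5/11, 8/11) → index 3
j=5: u_5=13/15 ∈ [9/11, 1) → index 5

0 1 1 3 3 5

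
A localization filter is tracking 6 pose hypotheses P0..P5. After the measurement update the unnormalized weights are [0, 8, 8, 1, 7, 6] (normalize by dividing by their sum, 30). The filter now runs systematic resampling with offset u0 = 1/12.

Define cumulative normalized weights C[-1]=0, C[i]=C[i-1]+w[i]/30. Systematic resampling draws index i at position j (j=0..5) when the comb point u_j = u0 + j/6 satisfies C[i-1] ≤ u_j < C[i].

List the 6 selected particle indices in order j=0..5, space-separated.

1 1 2 4 4 5

C = [0, 4/15, 8/15, 17/30, 4/5, 1]
j=0: u_0=1/12 ∈ [0, 4/15) → index 1
j=1: u_1=1/4 ∈ [0, 4/15) → index 1
j=2: u_2=5/12 ∈ [4/15, 8/15) → index 2
j=3: u_3=7/12 ∈ [17/30, 4/5) → index 4
j=4: u_4=3/4 ∈ [17/30, 4/5) → index 4
j=5: u_5=11/12 ∈ [4/5, 1) → index 5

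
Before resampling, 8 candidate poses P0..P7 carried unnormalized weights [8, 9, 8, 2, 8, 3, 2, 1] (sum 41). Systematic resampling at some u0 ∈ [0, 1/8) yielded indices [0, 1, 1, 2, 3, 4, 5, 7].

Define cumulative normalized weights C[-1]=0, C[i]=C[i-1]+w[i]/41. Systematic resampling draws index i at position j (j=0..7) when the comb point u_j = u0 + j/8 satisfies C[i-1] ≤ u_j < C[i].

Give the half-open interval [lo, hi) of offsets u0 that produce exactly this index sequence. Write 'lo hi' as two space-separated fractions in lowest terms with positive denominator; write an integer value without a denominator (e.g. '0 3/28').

9/82 1/8

C = [8/41, 17/41, 25/41, 27/41, 35/41, 38/41, 40/41, 1]
j=0 picked index 0: u0 ∈ [0, 8/41)
j=1 picked index 1: u0 ∈ [23/328, 95/328)
j=2 picked index 1: u0 ∈ [-9/164, 27/164)
j=3 picked index 2: u0 ∈ [13/328, 77/328)
j=4 picked index 3: u0 ∈ [9/82, 13/82)
j=5 picked index 4: u0 ∈ [11/328, 75/328)
j=6 picked index 5: u0 ∈ [17/164, 29/164)
j=7 picked index 7: u0 ∈ [33/328, 1/8)
intersection: [9/82, 1/8)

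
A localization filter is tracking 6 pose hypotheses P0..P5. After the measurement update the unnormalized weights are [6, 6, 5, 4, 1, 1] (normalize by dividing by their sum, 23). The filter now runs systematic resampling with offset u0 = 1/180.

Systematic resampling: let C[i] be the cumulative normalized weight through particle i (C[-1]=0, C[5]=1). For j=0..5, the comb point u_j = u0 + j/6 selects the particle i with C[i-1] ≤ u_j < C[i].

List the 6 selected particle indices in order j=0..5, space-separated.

0 0 1 1 2 3

C = [6/23, 12/23, 17/23, 21/23, 22/23, 1]
j=0: u_0=1/180 ∈ [0, 6/23) → index 0
j=1: u_1=31/180 ∈ [0, 6/23) → index 0
j=2: u_2=61/180 ∈ [6/23, 12/23) → index 1
j=3: u_3=91/180 ∈ [6/23, 12/23) → index 1
j=4: u_4=121/180 ∈ [12/23, 17/23) → index 2
j=5: u_5=151/180 ∈ [17/23, 21/23) → index 3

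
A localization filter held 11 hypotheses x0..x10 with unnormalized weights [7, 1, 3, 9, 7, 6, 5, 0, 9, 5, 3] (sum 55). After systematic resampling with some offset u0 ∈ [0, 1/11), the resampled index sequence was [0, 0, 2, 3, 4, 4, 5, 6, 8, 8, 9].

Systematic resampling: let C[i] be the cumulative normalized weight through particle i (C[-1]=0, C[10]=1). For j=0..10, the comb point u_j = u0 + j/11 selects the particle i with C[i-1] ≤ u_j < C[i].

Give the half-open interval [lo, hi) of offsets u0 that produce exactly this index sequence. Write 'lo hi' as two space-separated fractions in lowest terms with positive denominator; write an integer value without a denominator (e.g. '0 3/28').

C = [7/55, 8/55, 1/5, 4/11, 27/55, 3/5, 38/55, 38/55, 47/55, 52/55, 1]
j=0 picked index 0: u0 ∈ [0, 7/55)
j=1 picked index 0: u0 ∈ [-1/11, 2/55)
j=2 picked index 2: u0 ∈ [-2/55, 1/55)
j=3 picked index 3: u0 ∈ [-4/55, 1/11)
j=4 picked index 4: u0 ∈ [0, 7/55)
j=5 picked index 4: u0 ∈ [-1/11, 2/55)
j=6 picked index 5: u0 ∈ [-3/55, 3/55)
j=7 picked index 6: u0 ∈ [-2/55, 3/55)
j=8 picked index 8: u0 ∈ [-2/55, 7/55)
j=9 picked index 8: u0 ∈ [-7/55, 2/55)
j=10 picked index 9: u0 ∈ [-3/55, 2/55)
intersection: [0, 1/55)

0 1/55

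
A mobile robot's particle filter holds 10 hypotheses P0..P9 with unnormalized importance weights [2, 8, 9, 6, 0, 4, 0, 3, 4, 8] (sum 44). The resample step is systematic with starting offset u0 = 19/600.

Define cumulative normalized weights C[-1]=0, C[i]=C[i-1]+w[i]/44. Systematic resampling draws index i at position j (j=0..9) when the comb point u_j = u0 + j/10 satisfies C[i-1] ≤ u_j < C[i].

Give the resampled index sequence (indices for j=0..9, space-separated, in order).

C = [1/22, 5/22, 19/44, 25/44, 25/44, 29/44, 29/44, 8/11, 9/11, 1]
j=0: u_0=19/600 ∈ [0, 1/22) → index 0
j=1: u_1=79/600 ∈ [1/22, 5/22) → index 1
j=2: u_2=139/600 ∈ [5/22, 19/44) → index 2
j=3: u_3=199/600 ∈ [5/22, 19/44) → index 2
j=4: u_4=259/600 ∈ [5/22, 19/44) → index 2
j=5: u_5=319/600 ∈ [19/44, 25/44) → index 3
j=6: u_6=379/600 ∈ [25/44, 29/44) → index 5
j=7: u_7=439/600 ∈ [8/11, 9/11) → index 8
j=8: u_8=499/600 ∈ [9/11, 1) → index 9
j=9: u_9=559/600 ∈ [9/11, 1) → index 9

0 1 2 2 2 3 5 8 9 9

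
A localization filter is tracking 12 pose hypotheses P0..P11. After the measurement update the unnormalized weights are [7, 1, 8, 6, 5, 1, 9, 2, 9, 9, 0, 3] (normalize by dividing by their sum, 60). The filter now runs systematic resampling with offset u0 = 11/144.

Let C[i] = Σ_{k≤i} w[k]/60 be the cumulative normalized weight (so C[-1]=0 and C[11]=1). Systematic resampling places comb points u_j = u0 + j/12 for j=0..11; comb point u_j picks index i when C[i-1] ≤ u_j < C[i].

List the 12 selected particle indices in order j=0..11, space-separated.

C = [7/60, 2/15, 4/15, 11/30, 9/20, 7/15, 37/60, 13/20, 4/5, 19/20, 19/20, 1]
j=0: u_0=11/144 ∈ [0, 7/60) → index 0
j=1: u_1=23/144 ∈ [2/15, 4/15) → index 2
j=2: u_2=35/144 ∈ [2/15, 4/15) → index 2
j=3: u_3=47/144 ∈ [4/15, 11/30) → index 3
j=4: u_4=59/144 ∈ [11/30, 9/20) → index 4
j=5: u_5=71/144 ∈ [7/15, 37/60) → index 6
j=6: u_6=83/144 ∈ [7/15, 37/60) → index 6
j=7: u_7=95/144 ∈ [13/20, 4/5) → index 8
j=8: u_8=107/144 ∈ [13/20, 4/5) → index 8
j=9: u_9=119/144 ∈ [4/5, 19/20) → index 9
j=10: u_10=131/144 ∈ [4/5, 19/20) → index 9
j=11: u_11=143/144 ∈ [19/20, 1) → index 11

0 2 2 3 4 6 6 8 8 9 9 11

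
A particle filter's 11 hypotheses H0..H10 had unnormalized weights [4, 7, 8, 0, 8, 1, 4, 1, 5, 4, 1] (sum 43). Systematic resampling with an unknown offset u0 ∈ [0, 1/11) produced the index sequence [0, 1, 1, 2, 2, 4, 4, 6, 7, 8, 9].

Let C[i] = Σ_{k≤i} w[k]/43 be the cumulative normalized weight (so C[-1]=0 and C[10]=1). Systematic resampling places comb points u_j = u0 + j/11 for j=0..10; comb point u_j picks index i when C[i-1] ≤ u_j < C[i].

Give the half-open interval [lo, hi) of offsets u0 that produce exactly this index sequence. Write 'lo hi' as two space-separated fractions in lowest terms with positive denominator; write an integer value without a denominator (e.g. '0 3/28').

C = [4/43, 11/43, 19/43, 19/43, 27/43, 28/43, 32/43, 33/43, 38/43, 42/43, 1]
j=0 picked index 0: u0 ∈ [0, 4/43)
j=1 picked index 1: u0 ∈ [1/473, 78/473)
j=2 picked index 1: u0 ∈ [-42/473, 35/473)
j=3 picked index 2: u0 ∈ [-8/473, 80/473)
j=4 picked index 2: u0 ∈ [-51/473, 37/473)
j=5 picked index 4: u0 ∈ [-6/473, 82/473)
j=6 picked index 4: u0 ∈ [-49/473, 39/473)
j=7 picked index 6: u0 ∈ [7/473, 51/473)
j=8 picked index 7: u0 ∈ [8/473, 19/473)
j=9 picked index 8: u0 ∈ [-24/473, 31/473)
j=10 picked index 9: u0 ∈ [-12/473, 32/473)
intersection: [8/473, 19/473)

8/473 19/473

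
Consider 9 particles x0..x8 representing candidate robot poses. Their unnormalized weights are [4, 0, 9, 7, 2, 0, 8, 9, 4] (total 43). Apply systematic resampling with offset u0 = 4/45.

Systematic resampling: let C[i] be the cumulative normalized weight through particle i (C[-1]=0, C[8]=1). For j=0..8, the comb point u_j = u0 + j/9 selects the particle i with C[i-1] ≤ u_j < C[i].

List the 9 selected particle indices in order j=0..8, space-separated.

0 2 3 3 6 6 7 7 8

C = [4/43, 4/43, 13/43, 20/43, 22/43, 22/43, 30/43, 39/43, 1]
j=0: u_0=4/45 ∈ [0, 4/43) → index 0
j=1: u_1=1/5 ∈ [4/43, 13/43) → index 2
j=2: u_2=14/45 ∈ [13/43, 20/43) → index 3
j=3: u_3=19/45 ∈ [13/43, 20/43) → index 3
j=4: u_4=8/15 ∈ [22/43, 30/43) → index 6
j=5: u_5=29/45 ∈ [22/43, 30/43) → index 6
j=6: u_6=34/45 ∈ [30/43, 39/43) → index 7
j=7: u_7=13/15 ∈ [30/43, 39/43) → index 7
j=8: u_8=44/45 ∈ [39/43, 1) → index 8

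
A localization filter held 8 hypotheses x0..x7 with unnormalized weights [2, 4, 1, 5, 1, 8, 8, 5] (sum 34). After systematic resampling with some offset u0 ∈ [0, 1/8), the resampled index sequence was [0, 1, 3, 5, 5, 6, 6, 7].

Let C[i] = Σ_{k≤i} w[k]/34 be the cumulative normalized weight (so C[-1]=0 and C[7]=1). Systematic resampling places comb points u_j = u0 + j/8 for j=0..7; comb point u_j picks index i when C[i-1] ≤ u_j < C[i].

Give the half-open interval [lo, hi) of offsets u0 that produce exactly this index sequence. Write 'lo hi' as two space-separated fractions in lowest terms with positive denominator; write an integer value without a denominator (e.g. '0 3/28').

1/136 7/136

C = [1/17, 3/17, 7/34, 6/17, 13/34, 21/34, 29/34, 1]
j=0 picked index 0: u0 ∈ [0, 1/17)
j=1 picked index 1: u0 ∈ [-9/136, 7/136)
j=2 picked index 3: u0 ∈ [-3/68, 7/68)
j=3 picked index 5: u0 ∈ [1/136, 33/136)
j=4 picked index 5: u0 ∈ [-2/17, 2/17)
j=5 picked index 6: u0 ∈ [-1/136, 31/136)
j=6 picked index 6: u0 ∈ [-9/68, 7/68)
j=7 picked index 7: u0 ∈ [-3/136, 1/8)
intersection: [1/136, 7/136)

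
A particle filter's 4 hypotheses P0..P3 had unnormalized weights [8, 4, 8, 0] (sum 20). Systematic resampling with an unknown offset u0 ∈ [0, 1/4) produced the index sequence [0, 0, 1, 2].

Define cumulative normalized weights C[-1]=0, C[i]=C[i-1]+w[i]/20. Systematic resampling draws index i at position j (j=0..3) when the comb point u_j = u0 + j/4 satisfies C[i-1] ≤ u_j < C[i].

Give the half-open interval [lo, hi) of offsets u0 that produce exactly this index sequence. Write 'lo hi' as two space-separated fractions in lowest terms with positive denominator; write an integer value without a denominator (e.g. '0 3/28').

0 1/10

C = [2/5, 3/5, 1, 1]
j=0 picked index 0: u0 ∈ [0, 2/5)
j=1 picked index 0: u0 ∈ [-1/4, 3/20)
j=2 picked index 1: u0 ∈ [-1/10, 1/10)
j=3 picked index 2: u0 ∈ [-3/20, 1/4)
intersection: [0, 1/10)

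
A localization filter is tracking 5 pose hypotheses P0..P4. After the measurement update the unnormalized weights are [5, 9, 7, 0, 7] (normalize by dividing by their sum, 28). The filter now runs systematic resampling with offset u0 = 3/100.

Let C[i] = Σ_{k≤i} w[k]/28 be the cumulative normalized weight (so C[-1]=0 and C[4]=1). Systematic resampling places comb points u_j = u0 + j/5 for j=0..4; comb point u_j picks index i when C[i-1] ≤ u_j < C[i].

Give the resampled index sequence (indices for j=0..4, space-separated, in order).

0 1 1 2 4

C = [5/28, 1/2, 3/4, 3/4, 1]
j=0: u_0=3/100 ∈ [0, 5/28) → index 0
j=1: u_1=23/100 ∈ [5/28, 1/2) → index 1
j=2: u_2=43/100 ∈ [5/28, 1/2) → index 1
j=3: u_3=63/100 ∈ [1/2, 3/4) → index 2
j=4: u_4=83/100 ∈ [3/4, 1) → index 4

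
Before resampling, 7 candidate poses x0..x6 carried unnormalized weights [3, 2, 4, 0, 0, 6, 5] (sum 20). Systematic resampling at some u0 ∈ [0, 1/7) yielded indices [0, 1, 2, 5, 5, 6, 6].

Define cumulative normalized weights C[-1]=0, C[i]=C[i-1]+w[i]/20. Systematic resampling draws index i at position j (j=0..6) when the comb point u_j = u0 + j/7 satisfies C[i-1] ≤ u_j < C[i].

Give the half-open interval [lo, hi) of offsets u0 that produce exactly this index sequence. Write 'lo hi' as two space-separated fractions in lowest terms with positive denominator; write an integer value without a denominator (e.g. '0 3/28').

C = [3/20, 1/4, 9/20, 9/20, 9/20, 3/4, 1]
j=0 picked index 0: u0 ∈ [0, 3/20)
j=1 picked index 1: u0 ∈ [1/140, 3/28)
j=2 picked index 2: u0 ∈ [-1/28, 23/140)
j=3 picked index 5: u0 ∈ [3/140, 9/28)
j=4 picked index 5: u0 ∈ [-17/140, 5/28)
j=5 picked index 6: u0 ∈ [1/28, 2/7)
j=6 picked index 6: u0 ∈ [-3/28, 1/7)
intersection: [1/28, 3/28)

1/28 3/28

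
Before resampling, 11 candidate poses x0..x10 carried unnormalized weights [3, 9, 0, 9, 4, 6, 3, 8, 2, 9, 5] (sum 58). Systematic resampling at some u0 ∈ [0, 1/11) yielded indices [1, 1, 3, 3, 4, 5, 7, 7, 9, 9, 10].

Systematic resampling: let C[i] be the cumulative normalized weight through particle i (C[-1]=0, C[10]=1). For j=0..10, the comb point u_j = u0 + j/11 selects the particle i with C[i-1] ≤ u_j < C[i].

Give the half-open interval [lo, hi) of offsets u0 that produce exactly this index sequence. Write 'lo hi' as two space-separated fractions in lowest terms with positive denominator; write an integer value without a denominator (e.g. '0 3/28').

C = [3/58, 6/29, 6/29, 21/58, 25/58, 31/58, 17/29, 21/29, 22/29, 53/58, 1]
j=0 picked index 1: u0 ∈ [3/58, 6/29)
j=1 picked index 1: u0 ∈ [-25/638, 37/319)
j=2 picked index 3: u0 ∈ [8/319, 115/638)
j=3 picked index 3: u0 ∈ [-21/319, 57/638)
j=4 picked index 4: u0 ∈ [-1/638, 43/638)
j=5 picked index 5: u0 ∈ [-15/638, 51/638)
j=6 picked index 7: u0 ∈ [13/319, 57/319)
j=7 picked index 7: u0 ∈ [-16/319, 28/319)
j=8 picked index 9: u0 ∈ [10/319, 119/638)
j=9 picked index 9: u0 ∈ [-19/319, 61/638)
j=10 picked index 10: u0 ∈ [3/638, 1/11)
intersection: [3/58, 43/638)

3/58 43/638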